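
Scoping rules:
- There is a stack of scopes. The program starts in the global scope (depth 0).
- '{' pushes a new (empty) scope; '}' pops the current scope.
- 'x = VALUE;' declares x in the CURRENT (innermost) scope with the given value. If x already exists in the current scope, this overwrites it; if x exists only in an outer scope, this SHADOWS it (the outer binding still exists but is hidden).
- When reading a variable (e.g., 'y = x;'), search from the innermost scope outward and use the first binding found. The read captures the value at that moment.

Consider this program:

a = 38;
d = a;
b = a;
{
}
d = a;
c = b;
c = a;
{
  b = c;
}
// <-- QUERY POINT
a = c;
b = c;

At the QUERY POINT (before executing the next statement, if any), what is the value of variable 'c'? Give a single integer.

Answer: 38

Derivation:
Step 1: declare a=38 at depth 0
Step 2: declare d=(read a)=38 at depth 0
Step 3: declare b=(read a)=38 at depth 0
Step 4: enter scope (depth=1)
Step 5: exit scope (depth=0)
Step 6: declare d=(read a)=38 at depth 0
Step 7: declare c=(read b)=38 at depth 0
Step 8: declare c=(read a)=38 at depth 0
Step 9: enter scope (depth=1)
Step 10: declare b=(read c)=38 at depth 1
Step 11: exit scope (depth=0)
Visible at query point: a=38 b=38 c=38 d=38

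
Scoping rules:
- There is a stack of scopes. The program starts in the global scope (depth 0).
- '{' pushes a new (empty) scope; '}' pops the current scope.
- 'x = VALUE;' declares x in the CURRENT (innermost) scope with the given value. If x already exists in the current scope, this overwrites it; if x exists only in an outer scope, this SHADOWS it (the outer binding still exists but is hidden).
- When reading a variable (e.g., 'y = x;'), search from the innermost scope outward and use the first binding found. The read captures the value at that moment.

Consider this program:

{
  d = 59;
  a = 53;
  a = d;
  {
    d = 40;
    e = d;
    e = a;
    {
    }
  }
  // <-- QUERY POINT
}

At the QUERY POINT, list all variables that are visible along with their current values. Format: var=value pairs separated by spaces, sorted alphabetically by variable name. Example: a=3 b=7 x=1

Step 1: enter scope (depth=1)
Step 2: declare d=59 at depth 1
Step 3: declare a=53 at depth 1
Step 4: declare a=(read d)=59 at depth 1
Step 5: enter scope (depth=2)
Step 6: declare d=40 at depth 2
Step 7: declare e=(read d)=40 at depth 2
Step 8: declare e=(read a)=59 at depth 2
Step 9: enter scope (depth=3)
Step 10: exit scope (depth=2)
Step 11: exit scope (depth=1)
Visible at query point: a=59 d=59

Answer: a=59 d=59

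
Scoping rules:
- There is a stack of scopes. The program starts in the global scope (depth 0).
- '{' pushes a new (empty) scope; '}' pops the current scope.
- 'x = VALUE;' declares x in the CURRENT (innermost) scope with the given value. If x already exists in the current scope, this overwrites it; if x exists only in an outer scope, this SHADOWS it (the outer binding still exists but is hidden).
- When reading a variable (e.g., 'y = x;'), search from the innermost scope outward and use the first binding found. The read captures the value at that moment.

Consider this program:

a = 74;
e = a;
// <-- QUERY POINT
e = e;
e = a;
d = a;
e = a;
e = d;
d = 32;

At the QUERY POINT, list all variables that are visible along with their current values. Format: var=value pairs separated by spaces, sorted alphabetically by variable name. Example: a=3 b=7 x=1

Answer: a=74 e=74

Derivation:
Step 1: declare a=74 at depth 0
Step 2: declare e=(read a)=74 at depth 0
Visible at query point: a=74 e=74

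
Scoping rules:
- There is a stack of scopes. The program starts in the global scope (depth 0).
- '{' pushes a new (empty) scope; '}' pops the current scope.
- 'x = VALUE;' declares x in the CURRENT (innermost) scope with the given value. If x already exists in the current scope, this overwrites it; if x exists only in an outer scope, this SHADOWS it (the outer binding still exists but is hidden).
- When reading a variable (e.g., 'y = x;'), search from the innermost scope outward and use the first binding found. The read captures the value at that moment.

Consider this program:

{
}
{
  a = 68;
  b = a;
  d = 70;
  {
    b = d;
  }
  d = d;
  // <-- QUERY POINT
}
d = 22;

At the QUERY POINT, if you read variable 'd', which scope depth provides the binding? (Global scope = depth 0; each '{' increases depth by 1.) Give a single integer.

Answer: 1

Derivation:
Step 1: enter scope (depth=1)
Step 2: exit scope (depth=0)
Step 3: enter scope (depth=1)
Step 4: declare a=68 at depth 1
Step 5: declare b=(read a)=68 at depth 1
Step 6: declare d=70 at depth 1
Step 7: enter scope (depth=2)
Step 8: declare b=(read d)=70 at depth 2
Step 9: exit scope (depth=1)
Step 10: declare d=(read d)=70 at depth 1
Visible at query point: a=68 b=68 d=70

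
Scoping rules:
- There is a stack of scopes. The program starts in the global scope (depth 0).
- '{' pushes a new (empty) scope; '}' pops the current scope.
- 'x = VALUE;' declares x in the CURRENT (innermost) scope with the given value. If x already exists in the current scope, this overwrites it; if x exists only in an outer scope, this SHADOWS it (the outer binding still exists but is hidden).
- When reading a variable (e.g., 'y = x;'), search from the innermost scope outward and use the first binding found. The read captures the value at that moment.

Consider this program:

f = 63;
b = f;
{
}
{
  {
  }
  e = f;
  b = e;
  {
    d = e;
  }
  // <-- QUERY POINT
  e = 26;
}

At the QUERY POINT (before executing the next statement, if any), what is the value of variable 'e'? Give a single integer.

Answer: 63

Derivation:
Step 1: declare f=63 at depth 0
Step 2: declare b=(read f)=63 at depth 0
Step 3: enter scope (depth=1)
Step 4: exit scope (depth=0)
Step 5: enter scope (depth=1)
Step 6: enter scope (depth=2)
Step 7: exit scope (depth=1)
Step 8: declare e=(read f)=63 at depth 1
Step 9: declare b=(read e)=63 at depth 1
Step 10: enter scope (depth=2)
Step 11: declare d=(read e)=63 at depth 2
Step 12: exit scope (depth=1)
Visible at query point: b=63 e=63 f=63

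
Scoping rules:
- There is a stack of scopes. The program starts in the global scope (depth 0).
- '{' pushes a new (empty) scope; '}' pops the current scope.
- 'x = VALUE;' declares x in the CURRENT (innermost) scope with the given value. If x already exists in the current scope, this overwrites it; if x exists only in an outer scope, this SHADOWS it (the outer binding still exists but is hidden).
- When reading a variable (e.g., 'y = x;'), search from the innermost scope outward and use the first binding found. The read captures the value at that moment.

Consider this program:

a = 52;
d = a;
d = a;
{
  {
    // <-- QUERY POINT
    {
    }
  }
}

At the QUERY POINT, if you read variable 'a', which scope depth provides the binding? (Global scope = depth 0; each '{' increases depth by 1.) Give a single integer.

Answer: 0

Derivation:
Step 1: declare a=52 at depth 0
Step 2: declare d=(read a)=52 at depth 0
Step 3: declare d=(read a)=52 at depth 0
Step 4: enter scope (depth=1)
Step 5: enter scope (depth=2)
Visible at query point: a=52 d=52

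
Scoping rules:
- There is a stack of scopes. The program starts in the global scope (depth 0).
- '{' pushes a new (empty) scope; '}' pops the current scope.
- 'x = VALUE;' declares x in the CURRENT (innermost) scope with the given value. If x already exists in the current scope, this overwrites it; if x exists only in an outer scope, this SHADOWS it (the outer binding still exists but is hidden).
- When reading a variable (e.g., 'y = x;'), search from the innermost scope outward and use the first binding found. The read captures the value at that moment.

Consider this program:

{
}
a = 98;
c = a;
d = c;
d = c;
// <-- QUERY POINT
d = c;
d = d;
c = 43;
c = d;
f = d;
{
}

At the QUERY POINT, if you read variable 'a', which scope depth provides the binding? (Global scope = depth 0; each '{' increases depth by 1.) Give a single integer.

Step 1: enter scope (depth=1)
Step 2: exit scope (depth=0)
Step 3: declare a=98 at depth 0
Step 4: declare c=(read a)=98 at depth 0
Step 5: declare d=(read c)=98 at depth 0
Step 6: declare d=(read c)=98 at depth 0
Visible at query point: a=98 c=98 d=98

Answer: 0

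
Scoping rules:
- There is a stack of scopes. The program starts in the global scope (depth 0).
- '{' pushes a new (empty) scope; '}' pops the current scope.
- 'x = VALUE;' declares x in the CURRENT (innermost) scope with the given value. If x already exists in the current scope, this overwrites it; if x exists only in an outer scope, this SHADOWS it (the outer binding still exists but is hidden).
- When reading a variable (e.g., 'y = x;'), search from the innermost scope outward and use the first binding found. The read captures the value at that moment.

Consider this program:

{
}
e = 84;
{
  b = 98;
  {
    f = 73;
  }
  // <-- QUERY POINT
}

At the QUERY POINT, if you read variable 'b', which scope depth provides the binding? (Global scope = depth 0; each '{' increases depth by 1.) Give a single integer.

Answer: 1

Derivation:
Step 1: enter scope (depth=1)
Step 2: exit scope (depth=0)
Step 3: declare e=84 at depth 0
Step 4: enter scope (depth=1)
Step 5: declare b=98 at depth 1
Step 6: enter scope (depth=2)
Step 7: declare f=73 at depth 2
Step 8: exit scope (depth=1)
Visible at query point: b=98 e=84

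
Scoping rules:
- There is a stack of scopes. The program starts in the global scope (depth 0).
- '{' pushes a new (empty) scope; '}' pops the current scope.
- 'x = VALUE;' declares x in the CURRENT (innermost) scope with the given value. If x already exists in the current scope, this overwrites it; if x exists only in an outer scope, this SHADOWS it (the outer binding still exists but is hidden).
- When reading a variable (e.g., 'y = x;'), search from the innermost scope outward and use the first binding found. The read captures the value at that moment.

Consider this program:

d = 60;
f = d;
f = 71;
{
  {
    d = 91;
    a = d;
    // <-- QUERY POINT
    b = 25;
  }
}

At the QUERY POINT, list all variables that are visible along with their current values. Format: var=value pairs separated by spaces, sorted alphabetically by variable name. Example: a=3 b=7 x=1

Step 1: declare d=60 at depth 0
Step 2: declare f=(read d)=60 at depth 0
Step 3: declare f=71 at depth 0
Step 4: enter scope (depth=1)
Step 5: enter scope (depth=2)
Step 6: declare d=91 at depth 2
Step 7: declare a=(read d)=91 at depth 2
Visible at query point: a=91 d=91 f=71

Answer: a=91 d=91 f=71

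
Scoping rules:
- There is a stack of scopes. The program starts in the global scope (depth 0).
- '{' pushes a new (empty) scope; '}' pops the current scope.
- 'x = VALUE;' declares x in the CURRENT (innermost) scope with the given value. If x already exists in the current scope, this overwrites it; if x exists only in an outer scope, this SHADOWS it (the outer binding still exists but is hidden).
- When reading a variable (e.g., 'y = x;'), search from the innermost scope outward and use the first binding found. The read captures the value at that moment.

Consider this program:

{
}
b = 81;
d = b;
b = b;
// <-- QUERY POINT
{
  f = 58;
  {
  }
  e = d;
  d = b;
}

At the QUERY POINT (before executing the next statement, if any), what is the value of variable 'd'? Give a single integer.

Step 1: enter scope (depth=1)
Step 2: exit scope (depth=0)
Step 3: declare b=81 at depth 0
Step 4: declare d=(read b)=81 at depth 0
Step 5: declare b=(read b)=81 at depth 0
Visible at query point: b=81 d=81

Answer: 81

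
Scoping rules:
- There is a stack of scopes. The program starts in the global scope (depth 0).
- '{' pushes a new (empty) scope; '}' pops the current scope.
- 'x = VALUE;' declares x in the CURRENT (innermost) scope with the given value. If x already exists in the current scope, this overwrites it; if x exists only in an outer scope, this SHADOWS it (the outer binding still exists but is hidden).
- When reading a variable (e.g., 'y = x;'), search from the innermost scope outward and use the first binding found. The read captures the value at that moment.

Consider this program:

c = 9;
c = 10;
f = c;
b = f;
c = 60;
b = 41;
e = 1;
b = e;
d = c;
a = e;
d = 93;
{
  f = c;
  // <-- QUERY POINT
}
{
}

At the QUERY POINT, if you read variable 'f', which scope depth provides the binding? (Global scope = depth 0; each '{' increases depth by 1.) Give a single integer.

Step 1: declare c=9 at depth 0
Step 2: declare c=10 at depth 0
Step 3: declare f=(read c)=10 at depth 0
Step 4: declare b=(read f)=10 at depth 0
Step 5: declare c=60 at depth 0
Step 6: declare b=41 at depth 0
Step 7: declare e=1 at depth 0
Step 8: declare b=(read e)=1 at depth 0
Step 9: declare d=(read c)=60 at depth 0
Step 10: declare a=(read e)=1 at depth 0
Step 11: declare d=93 at depth 0
Step 12: enter scope (depth=1)
Step 13: declare f=(read c)=60 at depth 1
Visible at query point: a=1 b=1 c=60 d=93 e=1 f=60

Answer: 1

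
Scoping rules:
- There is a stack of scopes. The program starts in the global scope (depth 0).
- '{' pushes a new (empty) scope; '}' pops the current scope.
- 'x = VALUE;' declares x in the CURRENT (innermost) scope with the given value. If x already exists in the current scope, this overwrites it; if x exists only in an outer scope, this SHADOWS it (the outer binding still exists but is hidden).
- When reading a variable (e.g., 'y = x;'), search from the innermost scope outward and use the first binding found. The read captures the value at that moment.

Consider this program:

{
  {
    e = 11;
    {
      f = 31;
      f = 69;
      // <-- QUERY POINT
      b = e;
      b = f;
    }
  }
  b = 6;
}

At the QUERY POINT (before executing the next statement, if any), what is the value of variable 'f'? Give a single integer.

Step 1: enter scope (depth=1)
Step 2: enter scope (depth=2)
Step 3: declare e=11 at depth 2
Step 4: enter scope (depth=3)
Step 5: declare f=31 at depth 3
Step 6: declare f=69 at depth 3
Visible at query point: e=11 f=69

Answer: 69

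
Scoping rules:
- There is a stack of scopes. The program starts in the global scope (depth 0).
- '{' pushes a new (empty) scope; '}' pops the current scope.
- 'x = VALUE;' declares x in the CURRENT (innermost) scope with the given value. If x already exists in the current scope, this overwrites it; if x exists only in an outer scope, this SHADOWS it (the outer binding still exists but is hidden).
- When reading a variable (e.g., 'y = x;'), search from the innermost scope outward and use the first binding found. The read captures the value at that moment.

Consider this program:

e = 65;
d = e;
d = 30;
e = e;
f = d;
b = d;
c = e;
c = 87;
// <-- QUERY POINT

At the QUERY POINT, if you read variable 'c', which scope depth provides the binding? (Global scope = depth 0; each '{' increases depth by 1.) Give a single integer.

Answer: 0

Derivation:
Step 1: declare e=65 at depth 0
Step 2: declare d=(read e)=65 at depth 0
Step 3: declare d=30 at depth 0
Step 4: declare e=(read e)=65 at depth 0
Step 5: declare f=(read d)=30 at depth 0
Step 6: declare b=(read d)=30 at depth 0
Step 7: declare c=(read e)=65 at depth 0
Step 8: declare c=87 at depth 0
Visible at query point: b=30 c=87 d=30 e=65 f=30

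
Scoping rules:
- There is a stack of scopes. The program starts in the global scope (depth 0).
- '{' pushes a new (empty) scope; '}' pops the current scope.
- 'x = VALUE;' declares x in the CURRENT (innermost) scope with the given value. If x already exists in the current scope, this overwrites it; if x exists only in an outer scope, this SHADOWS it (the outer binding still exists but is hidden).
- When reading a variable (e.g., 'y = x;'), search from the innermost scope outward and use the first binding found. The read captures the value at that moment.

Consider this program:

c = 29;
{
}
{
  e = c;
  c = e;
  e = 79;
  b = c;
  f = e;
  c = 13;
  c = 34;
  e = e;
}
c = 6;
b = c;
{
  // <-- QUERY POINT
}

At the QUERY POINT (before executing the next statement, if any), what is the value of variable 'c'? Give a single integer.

Step 1: declare c=29 at depth 0
Step 2: enter scope (depth=1)
Step 3: exit scope (depth=0)
Step 4: enter scope (depth=1)
Step 5: declare e=(read c)=29 at depth 1
Step 6: declare c=(read e)=29 at depth 1
Step 7: declare e=79 at depth 1
Step 8: declare b=(read c)=29 at depth 1
Step 9: declare f=(read e)=79 at depth 1
Step 10: declare c=13 at depth 1
Step 11: declare c=34 at depth 1
Step 12: declare e=(read e)=79 at depth 1
Step 13: exit scope (depth=0)
Step 14: declare c=6 at depth 0
Step 15: declare b=(read c)=6 at depth 0
Step 16: enter scope (depth=1)
Visible at query point: b=6 c=6

Answer: 6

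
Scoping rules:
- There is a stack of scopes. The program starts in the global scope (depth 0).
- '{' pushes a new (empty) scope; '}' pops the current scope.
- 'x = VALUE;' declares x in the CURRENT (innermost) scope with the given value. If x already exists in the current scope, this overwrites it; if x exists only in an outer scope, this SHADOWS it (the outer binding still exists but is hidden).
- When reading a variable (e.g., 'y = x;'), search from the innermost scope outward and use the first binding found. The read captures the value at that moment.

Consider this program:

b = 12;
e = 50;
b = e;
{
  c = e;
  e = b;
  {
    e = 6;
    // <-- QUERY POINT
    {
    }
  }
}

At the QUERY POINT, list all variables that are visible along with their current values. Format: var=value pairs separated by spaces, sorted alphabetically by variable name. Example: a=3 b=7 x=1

Answer: b=50 c=50 e=6

Derivation:
Step 1: declare b=12 at depth 0
Step 2: declare e=50 at depth 0
Step 3: declare b=(read e)=50 at depth 0
Step 4: enter scope (depth=1)
Step 5: declare c=(read e)=50 at depth 1
Step 6: declare e=(read b)=50 at depth 1
Step 7: enter scope (depth=2)
Step 8: declare e=6 at depth 2
Visible at query point: b=50 c=50 e=6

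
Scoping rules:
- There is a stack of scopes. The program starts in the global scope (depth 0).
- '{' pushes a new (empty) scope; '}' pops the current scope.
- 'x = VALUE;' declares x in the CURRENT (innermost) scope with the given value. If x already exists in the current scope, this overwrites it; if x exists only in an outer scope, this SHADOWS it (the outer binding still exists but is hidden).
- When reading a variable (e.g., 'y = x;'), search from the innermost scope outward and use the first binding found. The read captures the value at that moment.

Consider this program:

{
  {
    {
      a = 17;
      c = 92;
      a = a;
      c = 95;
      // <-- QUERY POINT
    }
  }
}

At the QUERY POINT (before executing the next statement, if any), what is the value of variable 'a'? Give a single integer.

Step 1: enter scope (depth=1)
Step 2: enter scope (depth=2)
Step 3: enter scope (depth=3)
Step 4: declare a=17 at depth 3
Step 5: declare c=92 at depth 3
Step 6: declare a=(read a)=17 at depth 3
Step 7: declare c=95 at depth 3
Visible at query point: a=17 c=95

Answer: 17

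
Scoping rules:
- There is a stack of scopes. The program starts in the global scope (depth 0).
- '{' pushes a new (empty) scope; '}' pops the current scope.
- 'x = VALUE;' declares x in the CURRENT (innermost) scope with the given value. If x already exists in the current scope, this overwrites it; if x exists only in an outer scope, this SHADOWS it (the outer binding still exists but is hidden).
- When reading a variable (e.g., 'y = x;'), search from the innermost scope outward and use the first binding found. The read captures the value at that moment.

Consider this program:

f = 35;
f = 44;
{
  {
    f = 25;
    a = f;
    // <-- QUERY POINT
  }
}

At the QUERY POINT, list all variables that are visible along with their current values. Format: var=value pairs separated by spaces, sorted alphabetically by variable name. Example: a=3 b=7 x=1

Step 1: declare f=35 at depth 0
Step 2: declare f=44 at depth 0
Step 3: enter scope (depth=1)
Step 4: enter scope (depth=2)
Step 5: declare f=25 at depth 2
Step 6: declare a=(read f)=25 at depth 2
Visible at query point: a=25 f=25

Answer: a=25 f=25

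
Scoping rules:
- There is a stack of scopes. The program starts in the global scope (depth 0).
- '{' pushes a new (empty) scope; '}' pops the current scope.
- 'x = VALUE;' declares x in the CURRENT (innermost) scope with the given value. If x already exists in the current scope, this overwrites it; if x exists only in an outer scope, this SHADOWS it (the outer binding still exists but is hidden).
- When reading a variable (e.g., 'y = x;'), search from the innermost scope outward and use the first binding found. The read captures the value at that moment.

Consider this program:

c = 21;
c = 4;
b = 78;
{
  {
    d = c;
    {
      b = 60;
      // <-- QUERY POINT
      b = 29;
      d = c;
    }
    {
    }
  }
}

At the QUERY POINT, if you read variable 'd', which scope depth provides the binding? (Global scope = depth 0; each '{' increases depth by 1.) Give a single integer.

Answer: 2

Derivation:
Step 1: declare c=21 at depth 0
Step 2: declare c=4 at depth 0
Step 3: declare b=78 at depth 0
Step 4: enter scope (depth=1)
Step 5: enter scope (depth=2)
Step 6: declare d=(read c)=4 at depth 2
Step 7: enter scope (depth=3)
Step 8: declare b=60 at depth 3
Visible at query point: b=60 c=4 d=4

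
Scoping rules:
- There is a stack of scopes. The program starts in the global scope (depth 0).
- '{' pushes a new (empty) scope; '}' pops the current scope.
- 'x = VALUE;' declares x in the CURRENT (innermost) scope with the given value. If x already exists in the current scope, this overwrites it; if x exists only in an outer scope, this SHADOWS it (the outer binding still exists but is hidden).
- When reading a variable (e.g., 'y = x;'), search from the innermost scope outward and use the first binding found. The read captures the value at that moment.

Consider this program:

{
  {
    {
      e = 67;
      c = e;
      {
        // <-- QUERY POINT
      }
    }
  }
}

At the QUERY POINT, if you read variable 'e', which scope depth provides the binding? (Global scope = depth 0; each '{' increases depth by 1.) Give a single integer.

Answer: 3

Derivation:
Step 1: enter scope (depth=1)
Step 2: enter scope (depth=2)
Step 3: enter scope (depth=3)
Step 4: declare e=67 at depth 3
Step 5: declare c=(read e)=67 at depth 3
Step 6: enter scope (depth=4)
Visible at query point: c=67 e=67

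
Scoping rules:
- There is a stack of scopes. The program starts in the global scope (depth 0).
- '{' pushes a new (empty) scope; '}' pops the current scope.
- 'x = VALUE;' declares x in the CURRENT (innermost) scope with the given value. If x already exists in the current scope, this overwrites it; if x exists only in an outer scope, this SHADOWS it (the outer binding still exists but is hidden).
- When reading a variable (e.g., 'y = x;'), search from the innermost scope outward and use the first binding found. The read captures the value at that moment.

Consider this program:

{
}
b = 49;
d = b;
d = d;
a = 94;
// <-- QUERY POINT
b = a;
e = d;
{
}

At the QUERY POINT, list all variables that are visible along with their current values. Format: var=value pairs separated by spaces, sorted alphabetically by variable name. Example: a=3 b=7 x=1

Answer: a=94 b=49 d=49

Derivation:
Step 1: enter scope (depth=1)
Step 2: exit scope (depth=0)
Step 3: declare b=49 at depth 0
Step 4: declare d=(read b)=49 at depth 0
Step 5: declare d=(read d)=49 at depth 0
Step 6: declare a=94 at depth 0
Visible at query point: a=94 b=49 d=49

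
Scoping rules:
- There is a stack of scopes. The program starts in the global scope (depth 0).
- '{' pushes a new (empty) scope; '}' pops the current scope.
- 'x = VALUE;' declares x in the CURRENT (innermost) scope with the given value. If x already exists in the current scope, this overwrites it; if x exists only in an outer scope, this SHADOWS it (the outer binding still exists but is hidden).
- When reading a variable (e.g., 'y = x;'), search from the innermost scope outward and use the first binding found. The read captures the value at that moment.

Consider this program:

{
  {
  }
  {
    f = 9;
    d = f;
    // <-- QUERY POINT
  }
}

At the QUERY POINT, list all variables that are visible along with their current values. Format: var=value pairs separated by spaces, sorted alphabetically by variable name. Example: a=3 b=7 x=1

Step 1: enter scope (depth=1)
Step 2: enter scope (depth=2)
Step 3: exit scope (depth=1)
Step 4: enter scope (depth=2)
Step 5: declare f=9 at depth 2
Step 6: declare d=(read f)=9 at depth 2
Visible at query point: d=9 f=9

Answer: d=9 f=9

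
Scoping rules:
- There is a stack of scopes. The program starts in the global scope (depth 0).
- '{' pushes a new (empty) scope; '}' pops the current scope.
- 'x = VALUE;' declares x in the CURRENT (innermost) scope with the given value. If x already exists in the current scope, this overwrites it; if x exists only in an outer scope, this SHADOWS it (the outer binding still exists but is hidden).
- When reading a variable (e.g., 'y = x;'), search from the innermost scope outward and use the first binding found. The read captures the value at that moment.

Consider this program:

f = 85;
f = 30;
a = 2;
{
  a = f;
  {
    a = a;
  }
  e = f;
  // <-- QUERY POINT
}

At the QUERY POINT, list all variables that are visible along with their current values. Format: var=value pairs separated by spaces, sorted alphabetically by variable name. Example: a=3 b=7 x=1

Step 1: declare f=85 at depth 0
Step 2: declare f=30 at depth 0
Step 3: declare a=2 at depth 0
Step 4: enter scope (depth=1)
Step 5: declare a=(read f)=30 at depth 1
Step 6: enter scope (depth=2)
Step 7: declare a=(read a)=30 at depth 2
Step 8: exit scope (depth=1)
Step 9: declare e=(read f)=30 at depth 1
Visible at query point: a=30 e=30 f=30

Answer: a=30 e=30 f=30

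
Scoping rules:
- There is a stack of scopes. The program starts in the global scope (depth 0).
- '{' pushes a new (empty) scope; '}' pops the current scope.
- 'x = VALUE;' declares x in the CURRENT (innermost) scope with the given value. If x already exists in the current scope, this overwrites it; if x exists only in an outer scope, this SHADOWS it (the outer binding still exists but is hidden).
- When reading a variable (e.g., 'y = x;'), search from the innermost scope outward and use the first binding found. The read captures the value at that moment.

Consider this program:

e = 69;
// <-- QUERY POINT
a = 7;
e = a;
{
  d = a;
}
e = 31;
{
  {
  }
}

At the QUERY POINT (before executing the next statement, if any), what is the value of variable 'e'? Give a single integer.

Step 1: declare e=69 at depth 0
Visible at query point: e=69

Answer: 69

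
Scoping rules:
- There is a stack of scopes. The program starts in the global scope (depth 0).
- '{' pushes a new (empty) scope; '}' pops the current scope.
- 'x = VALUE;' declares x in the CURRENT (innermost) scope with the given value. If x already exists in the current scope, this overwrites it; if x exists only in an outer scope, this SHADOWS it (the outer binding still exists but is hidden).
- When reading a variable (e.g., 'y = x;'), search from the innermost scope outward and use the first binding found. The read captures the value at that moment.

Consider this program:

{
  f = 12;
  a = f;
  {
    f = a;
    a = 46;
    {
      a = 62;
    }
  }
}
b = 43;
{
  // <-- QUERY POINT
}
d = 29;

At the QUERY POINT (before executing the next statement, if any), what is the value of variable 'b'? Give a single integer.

Step 1: enter scope (depth=1)
Step 2: declare f=12 at depth 1
Step 3: declare a=(read f)=12 at depth 1
Step 4: enter scope (depth=2)
Step 5: declare f=(read a)=12 at depth 2
Step 6: declare a=46 at depth 2
Step 7: enter scope (depth=3)
Step 8: declare a=62 at depth 3
Step 9: exit scope (depth=2)
Step 10: exit scope (depth=1)
Step 11: exit scope (depth=0)
Step 12: declare b=43 at depth 0
Step 13: enter scope (depth=1)
Visible at query point: b=43

Answer: 43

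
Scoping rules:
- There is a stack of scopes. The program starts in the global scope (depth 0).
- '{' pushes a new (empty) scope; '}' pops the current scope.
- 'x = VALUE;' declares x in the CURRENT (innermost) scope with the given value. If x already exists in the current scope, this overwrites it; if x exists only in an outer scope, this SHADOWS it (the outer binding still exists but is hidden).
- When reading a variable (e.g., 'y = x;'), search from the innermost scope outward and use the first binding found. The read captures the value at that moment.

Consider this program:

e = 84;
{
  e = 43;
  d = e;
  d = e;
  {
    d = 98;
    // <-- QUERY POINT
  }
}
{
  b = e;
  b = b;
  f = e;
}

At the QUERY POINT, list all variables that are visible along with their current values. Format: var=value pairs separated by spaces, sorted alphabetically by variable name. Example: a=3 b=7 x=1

Step 1: declare e=84 at depth 0
Step 2: enter scope (depth=1)
Step 3: declare e=43 at depth 1
Step 4: declare d=(read e)=43 at depth 1
Step 5: declare d=(read e)=43 at depth 1
Step 6: enter scope (depth=2)
Step 7: declare d=98 at depth 2
Visible at query point: d=98 e=43

Answer: d=98 e=43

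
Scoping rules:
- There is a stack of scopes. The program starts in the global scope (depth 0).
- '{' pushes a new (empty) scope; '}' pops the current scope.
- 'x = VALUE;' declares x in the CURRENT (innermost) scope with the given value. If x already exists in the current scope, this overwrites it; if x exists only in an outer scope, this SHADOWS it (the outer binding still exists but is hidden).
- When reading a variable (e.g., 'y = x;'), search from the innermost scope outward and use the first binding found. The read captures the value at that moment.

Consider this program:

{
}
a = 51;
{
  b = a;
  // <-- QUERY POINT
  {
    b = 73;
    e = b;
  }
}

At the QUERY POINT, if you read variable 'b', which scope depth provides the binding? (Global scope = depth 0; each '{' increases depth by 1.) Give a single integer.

Answer: 1

Derivation:
Step 1: enter scope (depth=1)
Step 2: exit scope (depth=0)
Step 3: declare a=51 at depth 0
Step 4: enter scope (depth=1)
Step 5: declare b=(read a)=51 at depth 1
Visible at query point: a=51 b=51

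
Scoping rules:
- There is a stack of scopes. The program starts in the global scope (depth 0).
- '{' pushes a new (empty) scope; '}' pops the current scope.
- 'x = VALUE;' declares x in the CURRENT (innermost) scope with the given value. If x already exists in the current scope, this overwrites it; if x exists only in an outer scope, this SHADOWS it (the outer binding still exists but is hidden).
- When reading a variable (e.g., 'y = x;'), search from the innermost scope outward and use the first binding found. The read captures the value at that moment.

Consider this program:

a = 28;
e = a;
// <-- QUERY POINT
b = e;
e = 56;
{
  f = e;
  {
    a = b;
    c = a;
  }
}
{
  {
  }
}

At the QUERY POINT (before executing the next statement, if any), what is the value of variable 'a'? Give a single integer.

Step 1: declare a=28 at depth 0
Step 2: declare e=(read a)=28 at depth 0
Visible at query point: a=28 e=28

Answer: 28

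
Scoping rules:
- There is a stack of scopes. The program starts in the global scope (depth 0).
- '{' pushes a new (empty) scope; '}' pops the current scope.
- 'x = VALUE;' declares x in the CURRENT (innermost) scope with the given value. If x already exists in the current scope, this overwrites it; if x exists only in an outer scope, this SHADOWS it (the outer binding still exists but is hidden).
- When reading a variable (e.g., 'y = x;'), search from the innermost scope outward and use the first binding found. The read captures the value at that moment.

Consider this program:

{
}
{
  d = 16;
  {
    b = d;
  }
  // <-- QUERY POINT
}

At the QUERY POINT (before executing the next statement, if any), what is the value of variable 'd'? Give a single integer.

Step 1: enter scope (depth=1)
Step 2: exit scope (depth=0)
Step 3: enter scope (depth=1)
Step 4: declare d=16 at depth 1
Step 5: enter scope (depth=2)
Step 6: declare b=(read d)=16 at depth 2
Step 7: exit scope (depth=1)
Visible at query point: d=16

Answer: 16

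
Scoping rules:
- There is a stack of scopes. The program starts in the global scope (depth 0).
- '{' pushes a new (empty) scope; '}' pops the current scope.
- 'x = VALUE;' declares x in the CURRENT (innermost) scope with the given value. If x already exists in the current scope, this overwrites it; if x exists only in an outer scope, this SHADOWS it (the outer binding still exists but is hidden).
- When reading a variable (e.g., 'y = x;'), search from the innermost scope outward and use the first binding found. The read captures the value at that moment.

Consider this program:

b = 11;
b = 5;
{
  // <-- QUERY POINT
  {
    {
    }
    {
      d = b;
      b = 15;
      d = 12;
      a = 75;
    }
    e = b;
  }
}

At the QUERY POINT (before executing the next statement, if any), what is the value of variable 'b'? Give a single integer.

Answer: 5

Derivation:
Step 1: declare b=11 at depth 0
Step 2: declare b=5 at depth 0
Step 3: enter scope (depth=1)
Visible at query point: b=5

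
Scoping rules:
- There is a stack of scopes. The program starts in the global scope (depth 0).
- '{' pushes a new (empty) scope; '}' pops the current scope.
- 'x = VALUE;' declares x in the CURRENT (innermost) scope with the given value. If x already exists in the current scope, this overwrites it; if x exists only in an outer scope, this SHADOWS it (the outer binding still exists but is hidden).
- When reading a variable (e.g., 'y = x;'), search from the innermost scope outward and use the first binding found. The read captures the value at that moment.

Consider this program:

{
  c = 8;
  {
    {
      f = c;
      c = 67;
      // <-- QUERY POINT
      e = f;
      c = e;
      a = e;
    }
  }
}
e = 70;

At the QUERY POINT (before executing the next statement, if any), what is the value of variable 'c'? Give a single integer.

Step 1: enter scope (depth=1)
Step 2: declare c=8 at depth 1
Step 3: enter scope (depth=2)
Step 4: enter scope (depth=3)
Step 5: declare f=(read c)=8 at depth 3
Step 6: declare c=67 at depth 3
Visible at query point: c=67 f=8

Answer: 67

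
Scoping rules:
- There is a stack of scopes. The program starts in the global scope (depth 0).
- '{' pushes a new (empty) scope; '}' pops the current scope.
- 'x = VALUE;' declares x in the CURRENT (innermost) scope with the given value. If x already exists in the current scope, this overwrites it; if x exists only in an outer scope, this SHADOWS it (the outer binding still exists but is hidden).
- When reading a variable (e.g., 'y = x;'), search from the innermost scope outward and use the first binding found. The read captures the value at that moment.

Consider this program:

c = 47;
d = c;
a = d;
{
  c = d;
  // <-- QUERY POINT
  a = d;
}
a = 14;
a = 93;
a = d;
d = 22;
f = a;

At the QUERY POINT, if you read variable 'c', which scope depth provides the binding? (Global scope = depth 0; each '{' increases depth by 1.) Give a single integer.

Step 1: declare c=47 at depth 0
Step 2: declare d=(read c)=47 at depth 0
Step 3: declare a=(read d)=47 at depth 0
Step 4: enter scope (depth=1)
Step 5: declare c=(read d)=47 at depth 1
Visible at query point: a=47 c=47 d=47

Answer: 1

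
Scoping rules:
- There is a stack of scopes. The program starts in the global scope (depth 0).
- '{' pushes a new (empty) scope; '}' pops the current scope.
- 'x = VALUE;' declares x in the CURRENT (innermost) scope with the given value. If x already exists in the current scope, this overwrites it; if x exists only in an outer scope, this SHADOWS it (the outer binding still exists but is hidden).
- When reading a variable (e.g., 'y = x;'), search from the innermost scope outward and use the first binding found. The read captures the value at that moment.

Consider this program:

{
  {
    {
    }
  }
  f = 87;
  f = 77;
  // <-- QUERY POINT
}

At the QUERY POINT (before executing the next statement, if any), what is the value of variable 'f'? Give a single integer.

Step 1: enter scope (depth=1)
Step 2: enter scope (depth=2)
Step 3: enter scope (depth=3)
Step 4: exit scope (depth=2)
Step 5: exit scope (depth=1)
Step 6: declare f=87 at depth 1
Step 7: declare f=77 at depth 1
Visible at query point: f=77

Answer: 77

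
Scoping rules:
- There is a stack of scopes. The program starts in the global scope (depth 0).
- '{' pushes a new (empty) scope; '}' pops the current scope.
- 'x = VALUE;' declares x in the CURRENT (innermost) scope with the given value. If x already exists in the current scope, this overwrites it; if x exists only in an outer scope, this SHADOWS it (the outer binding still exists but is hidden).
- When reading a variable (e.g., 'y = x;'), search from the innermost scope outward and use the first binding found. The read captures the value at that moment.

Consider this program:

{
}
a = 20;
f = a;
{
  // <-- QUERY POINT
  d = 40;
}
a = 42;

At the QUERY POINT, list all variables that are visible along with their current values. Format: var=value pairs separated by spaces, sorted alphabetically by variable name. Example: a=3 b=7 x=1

Answer: a=20 f=20

Derivation:
Step 1: enter scope (depth=1)
Step 2: exit scope (depth=0)
Step 3: declare a=20 at depth 0
Step 4: declare f=(read a)=20 at depth 0
Step 5: enter scope (depth=1)
Visible at query point: a=20 f=20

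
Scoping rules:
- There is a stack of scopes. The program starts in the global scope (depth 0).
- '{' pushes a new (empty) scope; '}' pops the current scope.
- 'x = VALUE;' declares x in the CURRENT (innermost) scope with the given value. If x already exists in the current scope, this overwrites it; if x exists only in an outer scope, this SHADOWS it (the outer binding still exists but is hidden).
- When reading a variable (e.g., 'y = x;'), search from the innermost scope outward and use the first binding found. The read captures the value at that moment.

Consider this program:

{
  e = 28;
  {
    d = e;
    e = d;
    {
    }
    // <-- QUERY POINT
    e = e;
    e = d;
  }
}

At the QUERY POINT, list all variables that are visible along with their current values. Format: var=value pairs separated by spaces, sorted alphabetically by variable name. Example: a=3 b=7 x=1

Step 1: enter scope (depth=1)
Step 2: declare e=28 at depth 1
Step 3: enter scope (depth=2)
Step 4: declare d=(read e)=28 at depth 2
Step 5: declare e=(read d)=28 at depth 2
Step 6: enter scope (depth=3)
Step 7: exit scope (depth=2)
Visible at query point: d=28 e=28

Answer: d=28 e=28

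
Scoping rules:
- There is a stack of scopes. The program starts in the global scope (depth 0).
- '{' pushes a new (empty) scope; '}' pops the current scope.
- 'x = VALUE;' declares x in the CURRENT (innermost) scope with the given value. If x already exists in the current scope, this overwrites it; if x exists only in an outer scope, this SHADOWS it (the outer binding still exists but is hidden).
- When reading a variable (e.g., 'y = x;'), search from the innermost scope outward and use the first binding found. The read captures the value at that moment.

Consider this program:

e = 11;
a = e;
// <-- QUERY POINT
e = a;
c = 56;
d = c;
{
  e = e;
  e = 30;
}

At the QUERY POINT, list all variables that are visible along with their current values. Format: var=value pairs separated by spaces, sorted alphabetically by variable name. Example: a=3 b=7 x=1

Step 1: declare e=11 at depth 0
Step 2: declare a=(read e)=11 at depth 0
Visible at query point: a=11 e=11

Answer: a=11 e=11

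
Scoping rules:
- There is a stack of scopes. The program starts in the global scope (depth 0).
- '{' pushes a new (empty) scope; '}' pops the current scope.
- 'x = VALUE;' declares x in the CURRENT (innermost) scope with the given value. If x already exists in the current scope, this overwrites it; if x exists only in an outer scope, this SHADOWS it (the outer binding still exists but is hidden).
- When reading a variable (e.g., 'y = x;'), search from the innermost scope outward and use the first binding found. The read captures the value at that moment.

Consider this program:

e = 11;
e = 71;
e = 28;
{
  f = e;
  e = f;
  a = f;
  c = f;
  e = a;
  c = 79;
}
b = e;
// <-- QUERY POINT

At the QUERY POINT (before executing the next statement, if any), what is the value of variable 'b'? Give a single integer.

Step 1: declare e=11 at depth 0
Step 2: declare e=71 at depth 0
Step 3: declare e=28 at depth 0
Step 4: enter scope (depth=1)
Step 5: declare f=(read e)=28 at depth 1
Step 6: declare e=(read f)=28 at depth 1
Step 7: declare a=(read f)=28 at depth 1
Step 8: declare c=(read f)=28 at depth 1
Step 9: declare e=(read a)=28 at depth 1
Step 10: declare c=79 at depth 1
Step 11: exit scope (depth=0)
Step 12: declare b=(read e)=28 at depth 0
Visible at query point: b=28 e=28

Answer: 28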